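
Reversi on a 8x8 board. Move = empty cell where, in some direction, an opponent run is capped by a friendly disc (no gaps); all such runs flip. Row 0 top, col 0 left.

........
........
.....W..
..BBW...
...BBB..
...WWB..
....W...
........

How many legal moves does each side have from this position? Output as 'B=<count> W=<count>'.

-- B to move --
(1,4): no bracket -> illegal
(1,5): no bracket -> illegal
(1,6): flips 2 -> legal
(2,3): flips 1 -> legal
(2,4): flips 1 -> legal
(2,6): no bracket -> illegal
(3,5): flips 1 -> legal
(3,6): no bracket -> illegal
(4,2): no bracket -> illegal
(5,2): flips 2 -> legal
(6,2): flips 1 -> legal
(6,3): flips 2 -> legal
(6,5): flips 1 -> legal
(7,3): flips 1 -> legal
(7,4): flips 2 -> legal
(7,5): no bracket -> illegal
B mobility = 10
-- W to move --
(2,1): flips 2 -> legal
(2,2): no bracket -> illegal
(2,3): flips 2 -> legal
(2,4): no bracket -> illegal
(3,1): flips 2 -> legal
(3,5): flips 1 -> legal
(3,6): flips 1 -> legal
(4,1): no bracket -> illegal
(4,2): no bracket -> illegal
(4,6): flips 1 -> legal
(5,2): flips 1 -> legal
(5,6): flips 2 -> legal
(6,5): no bracket -> illegal
(6,6): no bracket -> illegal
W mobility = 8

Answer: B=10 W=8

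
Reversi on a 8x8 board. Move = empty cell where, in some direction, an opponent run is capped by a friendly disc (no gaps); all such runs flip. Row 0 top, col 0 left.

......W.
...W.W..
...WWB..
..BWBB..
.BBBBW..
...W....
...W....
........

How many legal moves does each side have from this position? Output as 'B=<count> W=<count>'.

Answer: B=12 W=9

Derivation:
-- B to move --
(0,2): flips 2 -> legal
(0,3): flips 3 -> legal
(0,4): no bracket -> illegal
(0,5): flips 1 -> legal
(0,7): no bracket -> illegal
(1,2): flips 1 -> legal
(1,4): flips 2 -> legal
(1,6): no bracket -> illegal
(1,7): no bracket -> illegal
(2,2): flips 3 -> legal
(2,6): no bracket -> illegal
(3,6): no bracket -> illegal
(4,6): flips 1 -> legal
(5,2): no bracket -> illegal
(5,4): no bracket -> illegal
(5,5): flips 1 -> legal
(5,6): flips 1 -> legal
(6,2): flips 1 -> legal
(6,4): flips 1 -> legal
(7,2): no bracket -> illegal
(7,3): flips 2 -> legal
(7,4): no bracket -> illegal
B mobility = 12
-- W to move --
(1,4): no bracket -> illegal
(1,6): no bracket -> illegal
(2,1): no bracket -> illegal
(2,2): no bracket -> illegal
(2,6): flips 3 -> legal
(3,0): no bracket -> illegal
(3,1): flips 2 -> legal
(3,6): flips 2 -> legal
(4,0): flips 4 -> legal
(4,6): flips 1 -> legal
(5,0): flips 2 -> legal
(5,1): flips 1 -> legal
(5,2): no bracket -> illegal
(5,4): flips 2 -> legal
(5,5): flips 1 -> legal
W mobility = 9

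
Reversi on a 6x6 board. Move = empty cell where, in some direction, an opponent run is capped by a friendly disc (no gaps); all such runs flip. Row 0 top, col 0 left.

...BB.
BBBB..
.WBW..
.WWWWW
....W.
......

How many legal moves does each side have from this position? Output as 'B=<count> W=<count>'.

Answer: B=9 W=3

Derivation:
-- B to move --
(1,4): no bracket -> illegal
(2,0): flips 1 -> legal
(2,4): flips 1 -> legal
(2,5): no bracket -> illegal
(3,0): flips 1 -> legal
(4,0): flips 1 -> legal
(4,1): flips 2 -> legal
(4,2): flips 1 -> legal
(4,3): flips 4 -> legal
(4,5): flips 2 -> legal
(5,3): no bracket -> illegal
(5,4): no bracket -> illegal
(5,5): flips 2 -> legal
B mobility = 9
-- W to move --
(0,0): flips 2 -> legal
(0,1): flips 2 -> legal
(0,2): flips 2 -> legal
(0,5): no bracket -> illegal
(1,4): no bracket -> illegal
(1,5): no bracket -> illegal
(2,0): no bracket -> illegal
(2,4): no bracket -> illegal
W mobility = 3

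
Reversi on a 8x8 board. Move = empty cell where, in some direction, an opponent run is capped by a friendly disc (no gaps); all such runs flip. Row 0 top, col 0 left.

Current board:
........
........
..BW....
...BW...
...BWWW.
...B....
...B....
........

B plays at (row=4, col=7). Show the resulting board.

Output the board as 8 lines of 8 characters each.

Answer: ........
........
..BW....
...BW...
...BBBBB
...B....
...B....
........

Derivation:
Place B at (4,7); scan 8 dirs for brackets.
Dir NW: first cell '.' (not opp) -> no flip
Dir N: first cell '.' (not opp) -> no flip
Dir NE: edge -> no flip
Dir W: opp run (4,6) (4,5) (4,4) capped by B -> flip
Dir E: edge -> no flip
Dir SW: first cell '.' (not opp) -> no flip
Dir S: first cell '.' (not opp) -> no flip
Dir SE: edge -> no flip
All flips: (4,4) (4,5) (4,6)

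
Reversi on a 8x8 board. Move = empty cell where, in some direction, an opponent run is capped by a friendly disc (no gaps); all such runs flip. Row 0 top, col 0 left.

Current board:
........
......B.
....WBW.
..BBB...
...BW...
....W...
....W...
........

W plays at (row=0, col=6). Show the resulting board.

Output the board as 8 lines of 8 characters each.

Answer: ......W.
......W.
....WBW.
..BBB...
...BW...
....W...
....W...
........

Derivation:
Place W at (0,6); scan 8 dirs for brackets.
Dir NW: edge -> no flip
Dir N: edge -> no flip
Dir NE: edge -> no flip
Dir W: first cell '.' (not opp) -> no flip
Dir E: first cell '.' (not opp) -> no flip
Dir SW: first cell '.' (not opp) -> no flip
Dir S: opp run (1,6) capped by W -> flip
Dir SE: first cell '.' (not opp) -> no flip
All flips: (1,6)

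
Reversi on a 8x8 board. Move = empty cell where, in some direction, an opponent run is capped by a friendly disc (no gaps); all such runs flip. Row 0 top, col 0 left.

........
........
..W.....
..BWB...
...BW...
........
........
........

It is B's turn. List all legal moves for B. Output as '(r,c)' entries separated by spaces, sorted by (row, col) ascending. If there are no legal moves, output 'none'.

(1,1): no bracket -> illegal
(1,2): flips 1 -> legal
(1,3): no bracket -> illegal
(2,1): no bracket -> illegal
(2,3): flips 1 -> legal
(2,4): no bracket -> illegal
(3,1): no bracket -> illegal
(3,5): no bracket -> illegal
(4,2): no bracket -> illegal
(4,5): flips 1 -> legal
(5,3): no bracket -> illegal
(5,4): flips 1 -> legal
(5,5): no bracket -> illegal

Answer: (1,2) (2,3) (4,5) (5,4)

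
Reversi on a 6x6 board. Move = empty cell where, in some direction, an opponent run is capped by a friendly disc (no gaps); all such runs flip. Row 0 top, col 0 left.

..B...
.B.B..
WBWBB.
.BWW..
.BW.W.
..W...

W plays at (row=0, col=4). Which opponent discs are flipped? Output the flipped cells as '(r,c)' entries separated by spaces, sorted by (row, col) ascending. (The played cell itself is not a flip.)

Answer: (1,3)

Derivation:
Dir NW: edge -> no flip
Dir N: edge -> no flip
Dir NE: edge -> no flip
Dir W: first cell '.' (not opp) -> no flip
Dir E: first cell '.' (not opp) -> no flip
Dir SW: opp run (1,3) capped by W -> flip
Dir S: first cell '.' (not opp) -> no flip
Dir SE: first cell '.' (not opp) -> no flip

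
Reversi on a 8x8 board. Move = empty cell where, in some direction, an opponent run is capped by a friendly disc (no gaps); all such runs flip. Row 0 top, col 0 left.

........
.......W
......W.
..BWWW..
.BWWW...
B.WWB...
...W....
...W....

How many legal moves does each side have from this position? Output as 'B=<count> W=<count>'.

Answer: B=7 W=9

Derivation:
-- B to move --
(0,6): no bracket -> illegal
(0,7): no bracket -> illegal
(1,5): no bracket -> illegal
(1,6): no bracket -> illegal
(2,2): no bracket -> illegal
(2,3): no bracket -> illegal
(2,4): flips 2 -> legal
(2,5): no bracket -> illegal
(2,7): no bracket -> illegal
(3,1): no bracket -> illegal
(3,6): flips 3 -> legal
(3,7): no bracket -> illegal
(4,5): flips 3 -> legal
(4,6): no bracket -> illegal
(5,1): flips 2 -> legal
(5,5): no bracket -> illegal
(6,1): no bracket -> illegal
(6,2): flips 2 -> legal
(6,4): no bracket -> illegal
(7,2): flips 1 -> legal
(7,4): flips 2 -> legal
B mobility = 7
-- W to move --
(2,1): flips 1 -> legal
(2,2): flips 1 -> legal
(2,3): no bracket -> illegal
(3,0): flips 1 -> legal
(3,1): flips 1 -> legal
(4,0): flips 1 -> legal
(4,5): flips 1 -> legal
(5,1): no bracket -> illegal
(5,5): flips 1 -> legal
(6,0): no bracket -> illegal
(6,1): no bracket -> illegal
(6,4): flips 1 -> legal
(6,5): flips 1 -> legal
W mobility = 9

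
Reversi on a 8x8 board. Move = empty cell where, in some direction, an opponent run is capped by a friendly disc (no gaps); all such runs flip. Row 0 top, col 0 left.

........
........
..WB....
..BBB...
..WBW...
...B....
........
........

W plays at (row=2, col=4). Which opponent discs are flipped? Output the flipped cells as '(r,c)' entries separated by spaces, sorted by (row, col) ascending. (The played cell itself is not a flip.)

Dir NW: first cell '.' (not opp) -> no flip
Dir N: first cell '.' (not opp) -> no flip
Dir NE: first cell '.' (not opp) -> no flip
Dir W: opp run (2,3) capped by W -> flip
Dir E: first cell '.' (not opp) -> no flip
Dir SW: opp run (3,3) capped by W -> flip
Dir S: opp run (3,4) capped by W -> flip
Dir SE: first cell '.' (not opp) -> no flip

Answer: (2,3) (3,3) (3,4)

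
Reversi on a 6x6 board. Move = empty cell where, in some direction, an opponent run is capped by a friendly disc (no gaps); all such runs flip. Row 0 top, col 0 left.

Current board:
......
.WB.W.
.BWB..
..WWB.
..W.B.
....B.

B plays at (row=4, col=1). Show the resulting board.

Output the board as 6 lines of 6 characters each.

Answer: ......
.WB.W.
.BWB..
..BWB.
.BW.B.
....B.

Derivation:
Place B at (4,1); scan 8 dirs for brackets.
Dir NW: first cell '.' (not opp) -> no flip
Dir N: first cell '.' (not opp) -> no flip
Dir NE: opp run (3,2) capped by B -> flip
Dir W: first cell '.' (not opp) -> no flip
Dir E: opp run (4,2), next='.' -> no flip
Dir SW: first cell '.' (not opp) -> no flip
Dir S: first cell '.' (not opp) -> no flip
Dir SE: first cell '.' (not opp) -> no flip
All flips: (3,2)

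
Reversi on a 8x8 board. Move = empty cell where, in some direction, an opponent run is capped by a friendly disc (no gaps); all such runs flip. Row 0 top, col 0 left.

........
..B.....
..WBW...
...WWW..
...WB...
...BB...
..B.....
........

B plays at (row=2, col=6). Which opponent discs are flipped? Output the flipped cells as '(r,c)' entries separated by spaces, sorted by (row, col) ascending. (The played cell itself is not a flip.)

Answer: (3,5)

Derivation:
Dir NW: first cell '.' (not opp) -> no flip
Dir N: first cell '.' (not opp) -> no flip
Dir NE: first cell '.' (not opp) -> no flip
Dir W: first cell '.' (not opp) -> no flip
Dir E: first cell '.' (not opp) -> no flip
Dir SW: opp run (3,5) capped by B -> flip
Dir S: first cell '.' (not opp) -> no flip
Dir SE: first cell '.' (not opp) -> no flip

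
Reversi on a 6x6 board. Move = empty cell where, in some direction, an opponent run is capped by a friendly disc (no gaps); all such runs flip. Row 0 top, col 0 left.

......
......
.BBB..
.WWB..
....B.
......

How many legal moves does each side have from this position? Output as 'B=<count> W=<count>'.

Answer: B=5 W=6

Derivation:
-- B to move --
(2,0): no bracket -> illegal
(3,0): flips 2 -> legal
(4,0): flips 1 -> legal
(4,1): flips 2 -> legal
(4,2): flips 1 -> legal
(4,3): flips 1 -> legal
B mobility = 5
-- W to move --
(1,0): flips 1 -> legal
(1,1): flips 1 -> legal
(1,2): flips 1 -> legal
(1,3): flips 1 -> legal
(1,4): flips 1 -> legal
(2,0): no bracket -> illegal
(2,4): no bracket -> illegal
(3,0): no bracket -> illegal
(3,4): flips 1 -> legal
(3,5): no bracket -> illegal
(4,2): no bracket -> illegal
(4,3): no bracket -> illegal
(4,5): no bracket -> illegal
(5,3): no bracket -> illegal
(5,4): no bracket -> illegal
(5,5): no bracket -> illegal
W mobility = 6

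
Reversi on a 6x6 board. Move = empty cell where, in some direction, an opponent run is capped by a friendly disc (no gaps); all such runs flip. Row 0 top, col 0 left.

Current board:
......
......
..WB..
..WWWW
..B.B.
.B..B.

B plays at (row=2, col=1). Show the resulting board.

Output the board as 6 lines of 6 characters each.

Answer: ......
......
.BBB..
..WWWW
..B.B.
.B..B.

Derivation:
Place B at (2,1); scan 8 dirs for brackets.
Dir NW: first cell '.' (not opp) -> no flip
Dir N: first cell '.' (not opp) -> no flip
Dir NE: first cell '.' (not opp) -> no flip
Dir W: first cell '.' (not opp) -> no flip
Dir E: opp run (2,2) capped by B -> flip
Dir SW: first cell '.' (not opp) -> no flip
Dir S: first cell '.' (not opp) -> no flip
Dir SE: opp run (3,2), next='.' -> no flip
All flips: (2,2)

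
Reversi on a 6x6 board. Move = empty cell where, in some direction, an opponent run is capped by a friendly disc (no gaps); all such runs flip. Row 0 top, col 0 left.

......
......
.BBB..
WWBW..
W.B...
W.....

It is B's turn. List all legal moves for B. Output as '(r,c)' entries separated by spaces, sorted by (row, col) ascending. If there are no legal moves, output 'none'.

(2,0): flips 1 -> legal
(2,4): flips 1 -> legal
(3,4): flips 1 -> legal
(4,1): flips 1 -> legal
(4,3): flips 1 -> legal
(4,4): flips 1 -> legal
(5,1): no bracket -> illegal

Answer: (2,0) (2,4) (3,4) (4,1) (4,3) (4,4)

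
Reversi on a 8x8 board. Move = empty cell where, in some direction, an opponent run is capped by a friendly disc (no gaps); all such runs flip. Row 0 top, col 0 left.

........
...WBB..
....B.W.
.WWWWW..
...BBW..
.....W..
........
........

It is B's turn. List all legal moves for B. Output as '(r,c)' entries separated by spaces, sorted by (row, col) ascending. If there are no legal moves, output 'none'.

(0,2): flips 1 -> legal
(0,3): no bracket -> illegal
(0,4): no bracket -> illegal
(1,2): flips 1 -> legal
(1,6): no bracket -> illegal
(1,7): flips 2 -> legal
(2,0): no bracket -> illegal
(2,1): flips 1 -> legal
(2,2): flips 1 -> legal
(2,3): flips 1 -> legal
(2,5): flips 1 -> legal
(2,7): no bracket -> illegal
(3,0): no bracket -> illegal
(3,6): no bracket -> illegal
(3,7): flips 1 -> legal
(4,0): no bracket -> illegal
(4,1): no bracket -> illegal
(4,2): flips 1 -> legal
(4,6): flips 2 -> legal
(5,4): no bracket -> illegal
(5,6): no bracket -> illegal
(6,4): no bracket -> illegal
(6,5): no bracket -> illegal
(6,6): flips 1 -> legal

Answer: (0,2) (1,2) (1,7) (2,1) (2,2) (2,3) (2,5) (3,7) (4,2) (4,6) (6,6)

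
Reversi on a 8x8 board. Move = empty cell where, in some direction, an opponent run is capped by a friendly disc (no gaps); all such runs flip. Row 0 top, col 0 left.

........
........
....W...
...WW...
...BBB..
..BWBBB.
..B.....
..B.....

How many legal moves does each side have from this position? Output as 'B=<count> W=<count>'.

Answer: B=5 W=8

Derivation:
-- B to move --
(1,3): no bracket -> illegal
(1,4): flips 2 -> legal
(1,5): no bracket -> illegal
(2,2): flips 1 -> legal
(2,3): flips 2 -> legal
(2,5): flips 1 -> legal
(3,2): no bracket -> illegal
(3,5): no bracket -> illegal
(4,2): no bracket -> illegal
(6,3): flips 1 -> legal
(6,4): no bracket -> illegal
B mobility = 5
-- W to move --
(3,2): no bracket -> illegal
(3,5): flips 1 -> legal
(3,6): no bracket -> illegal
(4,1): no bracket -> illegal
(4,2): no bracket -> illegal
(4,6): no bracket -> illegal
(4,7): no bracket -> illegal
(5,1): flips 1 -> legal
(5,7): flips 3 -> legal
(6,1): flips 2 -> legal
(6,3): no bracket -> illegal
(6,4): flips 2 -> legal
(6,5): no bracket -> illegal
(6,6): flips 2 -> legal
(6,7): flips 2 -> legal
(7,1): flips 1 -> legal
(7,3): no bracket -> illegal
W mobility = 8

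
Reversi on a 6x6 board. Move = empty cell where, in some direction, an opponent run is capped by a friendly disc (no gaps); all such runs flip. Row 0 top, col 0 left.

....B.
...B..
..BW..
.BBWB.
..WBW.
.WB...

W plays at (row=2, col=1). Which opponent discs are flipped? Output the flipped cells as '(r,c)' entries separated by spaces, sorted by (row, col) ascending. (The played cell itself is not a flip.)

Answer: (2,2)

Derivation:
Dir NW: first cell '.' (not opp) -> no flip
Dir N: first cell '.' (not opp) -> no flip
Dir NE: first cell '.' (not opp) -> no flip
Dir W: first cell '.' (not opp) -> no flip
Dir E: opp run (2,2) capped by W -> flip
Dir SW: first cell '.' (not opp) -> no flip
Dir S: opp run (3,1), next='.' -> no flip
Dir SE: opp run (3,2) (4,3), next='.' -> no flip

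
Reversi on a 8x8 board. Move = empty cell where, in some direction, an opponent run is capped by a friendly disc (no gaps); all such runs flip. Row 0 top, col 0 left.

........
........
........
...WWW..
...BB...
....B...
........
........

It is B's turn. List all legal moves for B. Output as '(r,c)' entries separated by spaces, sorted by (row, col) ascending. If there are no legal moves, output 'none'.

(2,2): flips 1 -> legal
(2,3): flips 1 -> legal
(2,4): flips 1 -> legal
(2,5): flips 1 -> legal
(2,6): flips 1 -> legal
(3,2): no bracket -> illegal
(3,6): no bracket -> illegal
(4,2): no bracket -> illegal
(4,5): no bracket -> illegal
(4,6): no bracket -> illegal

Answer: (2,2) (2,3) (2,4) (2,5) (2,6)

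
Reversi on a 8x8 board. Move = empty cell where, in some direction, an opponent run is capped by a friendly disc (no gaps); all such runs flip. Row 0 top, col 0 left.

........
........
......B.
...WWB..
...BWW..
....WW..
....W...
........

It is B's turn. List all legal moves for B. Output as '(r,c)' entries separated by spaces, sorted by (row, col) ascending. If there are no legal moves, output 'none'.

(2,2): no bracket -> illegal
(2,3): flips 1 -> legal
(2,4): no bracket -> illegal
(2,5): flips 1 -> legal
(3,2): flips 2 -> legal
(3,6): no bracket -> illegal
(4,2): no bracket -> illegal
(4,6): flips 2 -> legal
(5,3): flips 1 -> legal
(5,6): no bracket -> illegal
(6,3): no bracket -> illegal
(6,5): flips 3 -> legal
(6,6): no bracket -> illegal
(7,3): no bracket -> illegal
(7,4): no bracket -> illegal
(7,5): no bracket -> illegal

Answer: (2,3) (2,5) (3,2) (4,6) (5,3) (6,5)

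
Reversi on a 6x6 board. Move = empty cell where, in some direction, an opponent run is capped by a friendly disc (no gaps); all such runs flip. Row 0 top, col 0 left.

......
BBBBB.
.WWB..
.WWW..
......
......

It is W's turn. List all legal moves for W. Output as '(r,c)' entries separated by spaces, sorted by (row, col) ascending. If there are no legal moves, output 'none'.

(0,0): flips 1 -> legal
(0,1): flips 1 -> legal
(0,2): flips 1 -> legal
(0,3): flips 3 -> legal
(0,4): flips 1 -> legal
(0,5): flips 2 -> legal
(1,5): no bracket -> illegal
(2,0): no bracket -> illegal
(2,4): flips 1 -> legal
(2,5): no bracket -> illegal
(3,4): no bracket -> illegal

Answer: (0,0) (0,1) (0,2) (0,3) (0,4) (0,5) (2,4)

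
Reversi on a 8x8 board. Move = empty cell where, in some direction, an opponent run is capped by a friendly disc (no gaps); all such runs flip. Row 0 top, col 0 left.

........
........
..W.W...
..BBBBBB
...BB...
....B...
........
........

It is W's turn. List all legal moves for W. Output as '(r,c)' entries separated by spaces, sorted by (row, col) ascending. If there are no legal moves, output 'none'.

Answer: (4,2) (4,6) (5,5) (6,4)

Derivation:
(2,1): no bracket -> illegal
(2,3): no bracket -> illegal
(2,5): no bracket -> illegal
(2,6): no bracket -> illegal
(2,7): no bracket -> illegal
(3,1): no bracket -> illegal
(4,1): no bracket -> illegal
(4,2): flips 2 -> legal
(4,5): no bracket -> illegal
(4,6): flips 1 -> legal
(4,7): no bracket -> illegal
(5,2): no bracket -> illegal
(5,3): no bracket -> illegal
(5,5): flips 2 -> legal
(6,3): no bracket -> illegal
(6,4): flips 3 -> legal
(6,5): no bracket -> illegal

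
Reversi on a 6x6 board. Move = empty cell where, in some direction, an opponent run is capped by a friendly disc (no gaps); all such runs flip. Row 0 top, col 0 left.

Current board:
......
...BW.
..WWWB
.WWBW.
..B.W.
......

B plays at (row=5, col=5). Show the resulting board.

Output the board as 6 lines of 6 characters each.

Place B at (5,5); scan 8 dirs for brackets.
Dir NW: opp run (4,4) capped by B -> flip
Dir N: first cell '.' (not opp) -> no flip
Dir NE: edge -> no flip
Dir W: first cell '.' (not opp) -> no flip
Dir E: edge -> no flip
Dir SW: edge -> no flip
Dir S: edge -> no flip
Dir SE: edge -> no flip
All flips: (4,4)

Answer: ......
...BW.
..WWWB
.WWBW.
..B.B.
.....B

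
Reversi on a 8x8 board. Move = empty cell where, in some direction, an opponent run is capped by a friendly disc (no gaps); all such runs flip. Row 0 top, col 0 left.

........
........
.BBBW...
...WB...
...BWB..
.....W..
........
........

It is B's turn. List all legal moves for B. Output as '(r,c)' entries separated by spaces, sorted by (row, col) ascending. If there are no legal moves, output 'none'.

(1,3): no bracket -> illegal
(1,4): flips 1 -> legal
(1,5): no bracket -> illegal
(2,5): flips 1 -> legal
(3,2): flips 1 -> legal
(3,5): no bracket -> illegal
(4,2): no bracket -> illegal
(4,6): no bracket -> illegal
(5,3): no bracket -> illegal
(5,4): flips 1 -> legal
(5,6): no bracket -> illegal
(6,4): no bracket -> illegal
(6,5): flips 1 -> legal
(6,6): flips 3 -> legal

Answer: (1,4) (2,5) (3,2) (5,4) (6,5) (6,6)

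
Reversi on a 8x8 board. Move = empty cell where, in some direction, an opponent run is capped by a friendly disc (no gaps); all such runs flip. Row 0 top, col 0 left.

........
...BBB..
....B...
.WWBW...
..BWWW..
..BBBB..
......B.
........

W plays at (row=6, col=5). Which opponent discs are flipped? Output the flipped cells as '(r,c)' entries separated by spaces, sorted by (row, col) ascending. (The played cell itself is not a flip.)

Answer: (5,4) (5,5)

Derivation:
Dir NW: opp run (5,4) capped by W -> flip
Dir N: opp run (5,5) capped by W -> flip
Dir NE: first cell '.' (not opp) -> no flip
Dir W: first cell '.' (not opp) -> no flip
Dir E: opp run (6,6), next='.' -> no flip
Dir SW: first cell '.' (not opp) -> no flip
Dir S: first cell '.' (not opp) -> no flip
Dir SE: first cell '.' (not opp) -> no flip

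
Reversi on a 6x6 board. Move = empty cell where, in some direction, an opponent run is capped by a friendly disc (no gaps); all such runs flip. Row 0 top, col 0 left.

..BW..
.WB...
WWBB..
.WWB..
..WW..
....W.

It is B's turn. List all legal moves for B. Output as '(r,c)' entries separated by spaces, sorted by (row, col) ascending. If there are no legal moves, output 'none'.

Answer: (0,0) (0,4) (1,0) (3,0) (4,0) (4,1) (5,1) (5,2) (5,3)

Derivation:
(0,0): flips 1 -> legal
(0,1): no bracket -> illegal
(0,4): flips 1 -> legal
(1,0): flips 1 -> legal
(1,3): no bracket -> illegal
(1,4): no bracket -> illegal
(3,0): flips 3 -> legal
(3,4): no bracket -> illegal
(4,0): flips 1 -> legal
(4,1): flips 1 -> legal
(4,4): no bracket -> illegal
(4,5): no bracket -> illegal
(5,1): flips 1 -> legal
(5,2): flips 2 -> legal
(5,3): flips 1 -> legal
(5,5): no bracket -> illegal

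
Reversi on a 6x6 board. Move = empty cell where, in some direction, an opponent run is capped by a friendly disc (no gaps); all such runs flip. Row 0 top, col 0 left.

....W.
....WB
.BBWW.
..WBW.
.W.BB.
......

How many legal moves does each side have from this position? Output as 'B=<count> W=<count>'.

-- B to move --
(0,3): no bracket -> illegal
(0,5): no bracket -> illegal
(1,2): no bracket -> illegal
(1,3): flips 2 -> legal
(2,5): flips 3 -> legal
(3,0): no bracket -> illegal
(3,1): flips 1 -> legal
(3,5): flips 1 -> legal
(4,0): no bracket -> illegal
(4,2): flips 1 -> legal
(4,5): no bracket -> illegal
(5,0): no bracket -> illegal
(5,1): no bracket -> illegal
(5,2): no bracket -> illegal
B mobility = 5
-- W to move --
(0,5): no bracket -> illegal
(1,0): flips 1 -> legal
(1,1): no bracket -> illegal
(1,2): flips 1 -> legal
(1,3): no bracket -> illegal
(2,0): flips 2 -> legal
(2,5): no bracket -> illegal
(3,0): no bracket -> illegal
(3,1): no bracket -> illegal
(3,5): no bracket -> illegal
(4,2): flips 1 -> legal
(4,5): no bracket -> illegal
(5,2): flips 1 -> legal
(5,3): flips 2 -> legal
(5,4): flips 2 -> legal
(5,5): no bracket -> illegal
W mobility = 7

Answer: B=5 W=7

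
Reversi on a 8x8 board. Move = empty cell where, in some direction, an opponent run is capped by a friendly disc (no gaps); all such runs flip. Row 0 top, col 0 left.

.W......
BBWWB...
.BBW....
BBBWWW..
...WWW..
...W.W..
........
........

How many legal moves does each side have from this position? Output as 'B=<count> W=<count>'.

-- B to move --
(0,0): no bracket -> illegal
(0,2): flips 1 -> legal
(0,3): flips 1 -> legal
(0,4): flips 1 -> legal
(2,4): flips 1 -> legal
(2,5): no bracket -> illegal
(2,6): no bracket -> illegal
(3,6): flips 3 -> legal
(4,2): no bracket -> illegal
(4,6): no bracket -> illegal
(5,2): no bracket -> illegal
(5,4): flips 1 -> legal
(5,6): no bracket -> illegal
(6,2): no bracket -> illegal
(6,3): no bracket -> illegal
(6,4): no bracket -> illegal
(6,5): no bracket -> illegal
(6,6): flips 3 -> legal
B mobility = 7
-- W to move --
(0,0): flips 2 -> legal
(0,2): no bracket -> illegal
(0,3): no bracket -> illegal
(0,4): no bracket -> illegal
(0,5): flips 1 -> legal
(1,5): flips 1 -> legal
(2,0): flips 2 -> legal
(2,4): no bracket -> illegal
(2,5): no bracket -> illegal
(4,0): flips 2 -> legal
(4,1): flips 4 -> legal
(4,2): flips 2 -> legal
W mobility = 7

Answer: B=7 W=7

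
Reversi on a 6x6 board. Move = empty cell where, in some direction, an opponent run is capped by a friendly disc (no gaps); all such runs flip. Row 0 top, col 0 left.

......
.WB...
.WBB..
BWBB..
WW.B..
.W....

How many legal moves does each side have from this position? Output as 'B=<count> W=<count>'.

Answer: B=5 W=8

Derivation:
-- B to move --
(0,0): flips 1 -> legal
(0,1): no bracket -> illegal
(0,2): no bracket -> illegal
(1,0): flips 2 -> legal
(2,0): flips 1 -> legal
(4,2): no bracket -> illegal
(5,0): flips 2 -> legal
(5,2): flips 1 -> legal
B mobility = 5
-- W to move --
(0,1): no bracket -> illegal
(0,2): no bracket -> illegal
(0,3): flips 1 -> legal
(1,3): flips 2 -> legal
(1,4): flips 2 -> legal
(2,0): flips 1 -> legal
(2,4): flips 2 -> legal
(3,4): flips 2 -> legal
(4,2): no bracket -> illegal
(4,4): flips 2 -> legal
(5,2): no bracket -> illegal
(5,3): no bracket -> illegal
(5,4): flips 2 -> legal
W mobility = 8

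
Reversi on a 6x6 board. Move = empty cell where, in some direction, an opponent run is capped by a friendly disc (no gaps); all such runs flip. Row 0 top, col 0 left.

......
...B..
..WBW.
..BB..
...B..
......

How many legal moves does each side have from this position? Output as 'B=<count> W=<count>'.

Answer: B=7 W=4

Derivation:
-- B to move --
(1,1): flips 1 -> legal
(1,2): flips 1 -> legal
(1,4): no bracket -> illegal
(1,5): flips 1 -> legal
(2,1): flips 1 -> legal
(2,5): flips 1 -> legal
(3,1): flips 1 -> legal
(3,4): no bracket -> illegal
(3,5): flips 1 -> legal
B mobility = 7
-- W to move --
(0,2): flips 1 -> legal
(0,3): no bracket -> illegal
(0,4): flips 1 -> legal
(1,2): no bracket -> illegal
(1,4): no bracket -> illegal
(2,1): no bracket -> illegal
(3,1): no bracket -> illegal
(3,4): no bracket -> illegal
(4,1): no bracket -> illegal
(4,2): flips 2 -> legal
(4,4): flips 1 -> legal
(5,2): no bracket -> illegal
(5,3): no bracket -> illegal
(5,4): no bracket -> illegal
W mobility = 4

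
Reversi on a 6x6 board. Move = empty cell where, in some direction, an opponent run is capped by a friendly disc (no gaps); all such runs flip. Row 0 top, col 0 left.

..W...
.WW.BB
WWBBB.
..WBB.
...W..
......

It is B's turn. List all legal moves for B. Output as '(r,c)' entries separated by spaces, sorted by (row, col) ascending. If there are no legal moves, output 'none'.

(0,0): flips 1 -> legal
(0,1): flips 1 -> legal
(0,3): no bracket -> illegal
(1,0): no bracket -> illegal
(1,3): no bracket -> illegal
(3,0): no bracket -> illegal
(3,1): flips 1 -> legal
(4,1): flips 1 -> legal
(4,2): flips 1 -> legal
(4,4): no bracket -> illegal
(5,2): flips 1 -> legal
(5,3): flips 1 -> legal
(5,4): no bracket -> illegal

Answer: (0,0) (0,1) (3,1) (4,1) (4,2) (5,2) (5,3)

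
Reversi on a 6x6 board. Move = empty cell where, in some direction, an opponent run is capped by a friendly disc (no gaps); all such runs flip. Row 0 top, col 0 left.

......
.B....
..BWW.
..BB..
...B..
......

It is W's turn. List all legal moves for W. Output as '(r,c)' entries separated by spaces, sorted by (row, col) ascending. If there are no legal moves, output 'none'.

Answer: (2,1) (4,1) (4,2) (5,3)

Derivation:
(0,0): no bracket -> illegal
(0,1): no bracket -> illegal
(0,2): no bracket -> illegal
(1,0): no bracket -> illegal
(1,2): no bracket -> illegal
(1,3): no bracket -> illegal
(2,0): no bracket -> illegal
(2,1): flips 1 -> legal
(3,1): no bracket -> illegal
(3,4): no bracket -> illegal
(4,1): flips 1 -> legal
(4,2): flips 1 -> legal
(4,4): no bracket -> illegal
(5,2): no bracket -> illegal
(5,3): flips 2 -> legal
(5,4): no bracket -> illegal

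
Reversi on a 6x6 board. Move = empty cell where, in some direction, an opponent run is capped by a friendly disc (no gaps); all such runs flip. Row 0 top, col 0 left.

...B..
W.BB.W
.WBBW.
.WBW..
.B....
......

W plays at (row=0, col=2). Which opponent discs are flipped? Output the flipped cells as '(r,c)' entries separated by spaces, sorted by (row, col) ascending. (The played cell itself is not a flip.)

Answer: (1,3)

Derivation:
Dir NW: edge -> no flip
Dir N: edge -> no flip
Dir NE: edge -> no flip
Dir W: first cell '.' (not opp) -> no flip
Dir E: opp run (0,3), next='.' -> no flip
Dir SW: first cell '.' (not opp) -> no flip
Dir S: opp run (1,2) (2,2) (3,2), next='.' -> no flip
Dir SE: opp run (1,3) capped by W -> flip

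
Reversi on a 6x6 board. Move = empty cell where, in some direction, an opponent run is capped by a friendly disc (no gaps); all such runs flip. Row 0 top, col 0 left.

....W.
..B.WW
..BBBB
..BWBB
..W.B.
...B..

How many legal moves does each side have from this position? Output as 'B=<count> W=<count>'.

-- B to move --
(0,3): flips 1 -> legal
(0,5): flips 2 -> legal
(1,3): no bracket -> illegal
(3,1): flips 1 -> legal
(4,1): no bracket -> illegal
(4,3): flips 1 -> legal
(5,1): flips 2 -> legal
(5,2): flips 1 -> legal
B mobility = 6
-- W to move --
(0,1): no bracket -> illegal
(0,2): flips 3 -> legal
(0,3): no bracket -> illegal
(1,1): flips 1 -> legal
(1,3): flips 1 -> legal
(2,1): no bracket -> illegal
(3,1): flips 1 -> legal
(4,1): flips 2 -> legal
(4,3): no bracket -> illegal
(4,5): flips 2 -> legal
(5,2): no bracket -> illegal
(5,4): flips 3 -> legal
(5,5): flips 1 -> legal
W mobility = 8

Answer: B=6 W=8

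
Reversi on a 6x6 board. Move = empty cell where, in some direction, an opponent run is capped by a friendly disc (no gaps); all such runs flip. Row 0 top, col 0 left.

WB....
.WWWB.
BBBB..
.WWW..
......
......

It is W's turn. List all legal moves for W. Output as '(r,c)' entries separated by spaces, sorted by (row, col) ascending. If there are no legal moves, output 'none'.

Answer: (0,2) (0,5) (1,0) (1,5) (3,0) (3,4)

Derivation:
(0,2): flips 1 -> legal
(0,3): no bracket -> illegal
(0,4): no bracket -> illegal
(0,5): flips 2 -> legal
(1,0): flips 1 -> legal
(1,5): flips 1 -> legal
(2,4): no bracket -> illegal
(2,5): no bracket -> illegal
(3,0): flips 1 -> legal
(3,4): flips 1 -> legal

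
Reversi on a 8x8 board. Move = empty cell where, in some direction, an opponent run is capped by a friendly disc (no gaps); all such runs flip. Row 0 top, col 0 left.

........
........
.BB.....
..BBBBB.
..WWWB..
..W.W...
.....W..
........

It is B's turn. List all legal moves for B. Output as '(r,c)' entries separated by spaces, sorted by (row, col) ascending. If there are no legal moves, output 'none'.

Answer: (4,1) (5,1) (5,3) (5,5) (6,1) (6,2) (6,3) (6,4) (7,6)

Derivation:
(3,1): no bracket -> illegal
(4,1): flips 3 -> legal
(5,1): flips 1 -> legal
(5,3): flips 2 -> legal
(5,5): flips 1 -> legal
(5,6): no bracket -> illegal
(6,1): flips 2 -> legal
(6,2): flips 2 -> legal
(6,3): flips 1 -> legal
(6,4): flips 2 -> legal
(6,6): no bracket -> illegal
(7,4): no bracket -> illegal
(7,5): no bracket -> illegal
(7,6): flips 3 -> legal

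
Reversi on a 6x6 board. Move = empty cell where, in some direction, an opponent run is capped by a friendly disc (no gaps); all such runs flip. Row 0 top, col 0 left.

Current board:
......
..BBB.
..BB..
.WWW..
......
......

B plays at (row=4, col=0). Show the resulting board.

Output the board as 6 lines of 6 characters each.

Answer: ......
..BBB.
..BB..
.BWW..
B.....
......

Derivation:
Place B at (4,0); scan 8 dirs for brackets.
Dir NW: edge -> no flip
Dir N: first cell '.' (not opp) -> no flip
Dir NE: opp run (3,1) capped by B -> flip
Dir W: edge -> no flip
Dir E: first cell '.' (not opp) -> no flip
Dir SW: edge -> no flip
Dir S: first cell '.' (not opp) -> no flip
Dir SE: first cell '.' (not opp) -> no flip
All flips: (3,1)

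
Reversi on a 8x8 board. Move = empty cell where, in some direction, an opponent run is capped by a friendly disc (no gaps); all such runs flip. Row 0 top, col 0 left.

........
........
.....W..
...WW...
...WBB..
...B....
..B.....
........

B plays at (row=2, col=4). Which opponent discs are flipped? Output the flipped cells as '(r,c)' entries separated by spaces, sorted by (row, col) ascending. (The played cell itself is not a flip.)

Dir NW: first cell '.' (not opp) -> no flip
Dir N: first cell '.' (not opp) -> no flip
Dir NE: first cell '.' (not opp) -> no flip
Dir W: first cell '.' (not opp) -> no flip
Dir E: opp run (2,5), next='.' -> no flip
Dir SW: opp run (3,3), next='.' -> no flip
Dir S: opp run (3,4) capped by B -> flip
Dir SE: first cell '.' (not opp) -> no flip

Answer: (3,4)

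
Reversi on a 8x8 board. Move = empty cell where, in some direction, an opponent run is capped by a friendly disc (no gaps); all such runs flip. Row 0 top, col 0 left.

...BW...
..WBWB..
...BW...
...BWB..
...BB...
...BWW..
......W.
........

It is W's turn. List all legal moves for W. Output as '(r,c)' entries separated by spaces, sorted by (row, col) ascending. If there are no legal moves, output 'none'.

Answer: (0,2) (0,6) (1,6) (2,2) (2,6) (3,2) (3,6) (4,2) (4,6) (5,2)

Derivation:
(0,2): flips 2 -> legal
(0,5): no bracket -> illegal
(0,6): flips 1 -> legal
(1,6): flips 1 -> legal
(2,2): flips 4 -> legal
(2,5): no bracket -> illegal
(2,6): flips 1 -> legal
(3,2): flips 3 -> legal
(3,6): flips 1 -> legal
(4,2): flips 1 -> legal
(4,5): no bracket -> illegal
(4,6): flips 1 -> legal
(5,2): flips 2 -> legal
(6,2): no bracket -> illegal
(6,3): no bracket -> illegal
(6,4): no bracket -> illegal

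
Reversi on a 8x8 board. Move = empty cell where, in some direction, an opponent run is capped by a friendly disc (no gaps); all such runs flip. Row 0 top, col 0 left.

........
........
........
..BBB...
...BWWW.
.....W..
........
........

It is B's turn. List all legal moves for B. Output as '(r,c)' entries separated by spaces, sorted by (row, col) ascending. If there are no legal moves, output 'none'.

(3,5): no bracket -> illegal
(3,6): no bracket -> illegal
(3,7): no bracket -> illegal
(4,7): flips 3 -> legal
(5,3): no bracket -> illegal
(5,4): flips 1 -> legal
(5,6): flips 1 -> legal
(5,7): no bracket -> illegal
(6,4): no bracket -> illegal
(6,5): no bracket -> illegal
(6,6): flips 2 -> legal

Answer: (4,7) (5,4) (5,6) (6,6)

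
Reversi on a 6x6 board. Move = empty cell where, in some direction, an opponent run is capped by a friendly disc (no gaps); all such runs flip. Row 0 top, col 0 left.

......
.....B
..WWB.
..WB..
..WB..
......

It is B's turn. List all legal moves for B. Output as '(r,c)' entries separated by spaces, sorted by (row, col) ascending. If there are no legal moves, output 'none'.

Answer: (1,1) (1,3) (2,1) (3,1) (4,1) (5,1)

Derivation:
(1,1): flips 1 -> legal
(1,2): no bracket -> illegal
(1,3): flips 1 -> legal
(1,4): no bracket -> illegal
(2,1): flips 3 -> legal
(3,1): flips 1 -> legal
(3,4): no bracket -> illegal
(4,1): flips 1 -> legal
(5,1): flips 1 -> legal
(5,2): no bracket -> illegal
(5,3): no bracket -> illegal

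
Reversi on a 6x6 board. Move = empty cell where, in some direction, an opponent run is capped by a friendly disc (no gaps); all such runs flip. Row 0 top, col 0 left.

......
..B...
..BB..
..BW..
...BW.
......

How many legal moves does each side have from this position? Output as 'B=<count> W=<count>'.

-- B to move --
(2,4): no bracket -> illegal
(3,4): flips 1 -> legal
(3,5): no bracket -> illegal
(4,2): no bracket -> illegal
(4,5): flips 1 -> legal
(5,3): no bracket -> illegal
(5,4): no bracket -> illegal
(5,5): flips 2 -> legal
B mobility = 3
-- W to move --
(0,1): no bracket -> illegal
(0,2): no bracket -> illegal
(0,3): no bracket -> illegal
(1,1): flips 1 -> legal
(1,3): flips 1 -> legal
(1,4): no bracket -> illegal
(2,1): no bracket -> illegal
(2,4): no bracket -> illegal
(3,1): flips 1 -> legal
(3,4): no bracket -> illegal
(4,1): no bracket -> illegal
(4,2): flips 1 -> legal
(5,2): no bracket -> illegal
(5,3): flips 1 -> legal
(5,4): no bracket -> illegal
W mobility = 5

Answer: B=3 W=5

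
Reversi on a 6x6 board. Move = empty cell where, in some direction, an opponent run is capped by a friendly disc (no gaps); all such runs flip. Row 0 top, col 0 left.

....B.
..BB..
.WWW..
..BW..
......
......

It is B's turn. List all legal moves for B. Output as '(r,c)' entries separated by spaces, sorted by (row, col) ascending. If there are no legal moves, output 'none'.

Answer: (1,0) (1,4) (3,0) (3,1) (3,4) (4,3)

Derivation:
(1,0): flips 1 -> legal
(1,1): no bracket -> illegal
(1,4): flips 1 -> legal
(2,0): no bracket -> illegal
(2,4): no bracket -> illegal
(3,0): flips 1 -> legal
(3,1): flips 1 -> legal
(3,4): flips 2 -> legal
(4,2): no bracket -> illegal
(4,3): flips 2 -> legal
(4,4): no bracket -> illegal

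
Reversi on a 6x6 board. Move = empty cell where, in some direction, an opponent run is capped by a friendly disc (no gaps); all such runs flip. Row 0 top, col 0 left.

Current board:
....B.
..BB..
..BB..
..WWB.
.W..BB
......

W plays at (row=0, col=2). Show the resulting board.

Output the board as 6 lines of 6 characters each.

Place W at (0,2); scan 8 dirs for brackets.
Dir NW: edge -> no flip
Dir N: edge -> no flip
Dir NE: edge -> no flip
Dir W: first cell '.' (not opp) -> no flip
Dir E: first cell '.' (not opp) -> no flip
Dir SW: first cell '.' (not opp) -> no flip
Dir S: opp run (1,2) (2,2) capped by W -> flip
Dir SE: opp run (1,3), next='.' -> no flip
All flips: (1,2) (2,2)

Answer: ..W.B.
..WB..
..WB..
..WWB.
.W..BB
......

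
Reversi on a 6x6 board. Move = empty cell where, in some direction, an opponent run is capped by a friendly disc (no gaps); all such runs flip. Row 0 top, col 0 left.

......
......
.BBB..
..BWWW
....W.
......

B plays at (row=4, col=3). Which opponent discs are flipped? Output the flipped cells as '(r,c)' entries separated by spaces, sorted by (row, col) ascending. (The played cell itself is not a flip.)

Dir NW: first cell 'B' (not opp) -> no flip
Dir N: opp run (3,3) capped by B -> flip
Dir NE: opp run (3,4), next='.' -> no flip
Dir W: first cell '.' (not opp) -> no flip
Dir E: opp run (4,4), next='.' -> no flip
Dir SW: first cell '.' (not opp) -> no flip
Dir S: first cell '.' (not opp) -> no flip
Dir SE: first cell '.' (not opp) -> no flip

Answer: (3,3)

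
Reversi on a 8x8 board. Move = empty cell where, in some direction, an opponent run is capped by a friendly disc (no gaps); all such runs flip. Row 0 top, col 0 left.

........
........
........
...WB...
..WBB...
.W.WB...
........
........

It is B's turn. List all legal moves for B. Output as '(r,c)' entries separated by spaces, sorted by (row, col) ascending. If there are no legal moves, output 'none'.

Answer: (2,2) (2,3) (3,2) (4,1) (5,2) (6,2) (6,3)

Derivation:
(2,2): flips 1 -> legal
(2,3): flips 1 -> legal
(2,4): no bracket -> illegal
(3,1): no bracket -> illegal
(3,2): flips 1 -> legal
(4,0): no bracket -> illegal
(4,1): flips 1 -> legal
(5,0): no bracket -> illegal
(5,2): flips 1 -> legal
(6,0): no bracket -> illegal
(6,1): no bracket -> illegal
(6,2): flips 1 -> legal
(6,3): flips 1 -> legal
(6,4): no bracket -> illegal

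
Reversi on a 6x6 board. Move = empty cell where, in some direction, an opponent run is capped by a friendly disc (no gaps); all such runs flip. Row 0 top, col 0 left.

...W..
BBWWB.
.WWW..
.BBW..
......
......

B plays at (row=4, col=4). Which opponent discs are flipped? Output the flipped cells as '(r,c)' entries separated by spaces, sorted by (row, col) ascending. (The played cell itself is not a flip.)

Answer: (2,2) (3,3)

Derivation:
Dir NW: opp run (3,3) (2,2) capped by B -> flip
Dir N: first cell '.' (not opp) -> no flip
Dir NE: first cell '.' (not opp) -> no flip
Dir W: first cell '.' (not opp) -> no flip
Dir E: first cell '.' (not opp) -> no flip
Dir SW: first cell '.' (not opp) -> no flip
Dir S: first cell '.' (not opp) -> no flip
Dir SE: first cell '.' (not opp) -> no flip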